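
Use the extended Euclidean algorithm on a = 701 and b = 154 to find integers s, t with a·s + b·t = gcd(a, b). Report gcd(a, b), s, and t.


Euclidean algorithm on (701, 154) — divide until remainder is 0:
  701 = 4 · 154 + 85
  154 = 1 · 85 + 69
  85 = 1 · 69 + 16
  69 = 4 · 16 + 5
  16 = 3 · 5 + 1
  5 = 5 · 1 + 0
gcd(701, 154) = 1.
Track Bezout coefficients alongside the remainders: start with r₀ = 701 = a·1 + b·0 (s = 1, t = 0) and r₁ = 154 = a·0 + b·1 (s = 0, t = 1); each new remainder r_{k+1} = r_{k-1} − q_k·r_k inherits s_{k+1} = s_{k-1} − q_k·s_k, t_{k+1} = t_{k-1} − q_k·t_k, so r_k = a·s_k + b·t_k at every step:
  q = 4: r = 85, s = 1 − 4·0 = 1, t = 0 − 4·1 = -4  (check: 701·1 + 154·(-4) = 85)
  q = 1: r = 69, s = 0 − 1·1 = -1, t = 1 − 1·(-4) = 5  (check: 701·(-1) + 154·5 = 69)
  q = 1: r = 16, s = 1 − 1·(-1) = 2, t = -4 − 1·5 = -9  (check: 701·2 + 154·(-9) = 16)
  q = 4: r = 5, s = -1 − 4·2 = -9, t = 5 − 4·(-9) = 41  (check: 701·(-9) + 154·41 = 5)
  q = 3: r = 1, s = 2 − 3·(-9) = 29, t = -9 − 3·41 = -132  (check: 701·29 + 154·(-132) = 1)
The row with r = 1 (the gcd) gives the Bezout coefficients s = 29, t = -132.
Result: 701 · (29) + 154 · (-132) = 1.

gcd(701, 154) = 1; s = 29, t = -132 (check: 701·29 + 154·(-132) = 1).


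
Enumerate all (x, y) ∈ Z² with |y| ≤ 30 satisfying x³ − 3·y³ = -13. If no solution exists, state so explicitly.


The equation is x³ - 3y³ = -13. For fixed y, x³ = 3·y³ − 13, so a solution requires the RHS to be a perfect cube.
Strategy: iterate y from -30 to 30, compute RHS = 3·y³ − 13, and check whether it is a (positive or negative) perfect cube.
Check small values of y:
  y = 0: RHS = -13 is not a perfect cube.
  y = 1: RHS = -10 is not a perfect cube.
  y = -1: RHS = -16 is not a perfect cube.
  y = 2: RHS = 11 is not a perfect cube.
  y = -2: RHS = -37 is not a perfect cube.
  y = 3: RHS = 68 is not a perfect cube.
  y = -3: RHS = -94 is not a perfect cube.
Continuing the search up to |y| = 30 finds no solutions either.
No (x, y) in the scanned range satisfies the equation.

No integer solutions with |y| ≤ 30.


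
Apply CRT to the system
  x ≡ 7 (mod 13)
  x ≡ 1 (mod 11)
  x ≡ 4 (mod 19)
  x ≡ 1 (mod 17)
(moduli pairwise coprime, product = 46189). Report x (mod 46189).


Product of moduli M = 13 · 11 · 19 · 17 = 46189.
Merge one congruence at a time:
  Start: x ≡ 7 (mod 13).
  Combine with x ≡ 1 (mod 11); new modulus lcm = 143.
    Write x = 7 + 13·t and substitute into x ≡ 1 (mod 11): 13·t ≡ 1 − 7 = -6 (mod 11).
    Reduce coefficients mod 11: 2·t ≡ 5 (mod 11).
    The inverse of 2 mod 11 is 6 (since 2·6 = 12 = 1·11 + 1), so t ≡ 6·5 = 30 ≡ 8 (mod 11).
    Then x = 7 + 13·8 = 111, valid modulo lcm(13, 11) = 143: x ≡ 111 (mod 143).
  Combine with x ≡ 4 (mod 19); new modulus lcm = 2717.
    Write x = 111 + 143·t and substitute into x ≡ 4 (mod 19): 143·t ≡ 4 − 111 = -107 (mod 19).
    Reduce coefficients mod 19: 10·t ≡ 7 (mod 19).
    The inverse of 10 mod 19 is 2 (since 10·2 = 20 = 1·19 + 1), so t ≡ 2·7 = 14 ≡ 14 (mod 19).
    Then x = 111 + 143·14 = 2113, valid modulo lcm(143, 19) = 2717: x ≡ 2113 (mod 2717).
  Combine with x ≡ 1 (mod 17); new modulus lcm = 46189.
    Write x = 2113 + 2717·t and substitute into x ≡ 1 (mod 17): 2717·t ≡ 1 − 2113 = -2112 (mod 17).
    Reduce coefficients mod 17: 14·t ≡ 13 (mod 17).
    The inverse of 14 mod 17 is 11 (since 14·11 = 154 = 9·17 + 1), so t ≡ 11·13 = 143 ≡ 7 (mod 17).
    Then x = 2113 + 2717·7 = 21132, valid modulo lcm(2717, 17) = 46189: x ≡ 21132 (mod 46189).
Verify against each original: 21132 mod 13 = 7, 21132 mod 11 = 1, 21132 mod 19 = 4, 21132 mod 17 = 1.

x ≡ 21132 (mod 46189).


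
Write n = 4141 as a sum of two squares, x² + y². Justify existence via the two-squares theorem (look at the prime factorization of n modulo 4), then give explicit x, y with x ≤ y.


Step 1: Factor n = 4141 = 41 · 101.
Step 2: Check the mod-4 condition on each prime factor: 41 ≡ 1 (mod 4), exponent 1; 101 ≡ 1 (mod 4), exponent 1.
All primes ≡ 3 (mod 4) appear to even exponent (or don't appear), so by the two-squares theorem n IS expressible as a sum of two squares.
Step 3: Build a representation. Here n = 41 · 101 is a product of primes ≡ 1 (mod 4). Each prime p ≡ 1 (mod 4) is itself a sum of two squares; find a² by testing p − a² for a perfect square:
  41: 41 − 1² = 40, 41 − 2² = 37, 41 − 3² = 32, 41 − 4² = 25 = 5² ⇒ 41 = 4² + 5².
  101: 101 − 1² = 100 = 10² ⇒ 101 = 1² + 10².
  Combine using the Brahmagupta–Fibonacci identity (a² + b²)(c² + d²) = (ac − bd)² + (ad + bc)² = (ac + bd)² + (ad − bc)²:
  41 · 101 = 4141: from (4² + 5²)(1² + 10²), take (4·1 − 5·10, 4·10 + 5·1) = (4 − 50, 40 + 5) = (-46, 45); dropping signs (only squares matter) gives (46, 45); check 46² + 45² = 2116 + 2025 = 4141 ✓.
Step 4: Order so x ≤ y and verify: 45² + 46² = 2025 + 2116 = 4141 = n. ✓

n = 4141 = 45² + 46² (one valid representation with x ≤ y).


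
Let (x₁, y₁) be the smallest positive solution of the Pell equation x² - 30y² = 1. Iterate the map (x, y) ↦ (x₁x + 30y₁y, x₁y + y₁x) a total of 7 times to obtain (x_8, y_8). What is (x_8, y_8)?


Step 1: Find the fundamental solution (x₁, y₁) of x² - 30y² = 1.
  Expand √30 as a continued fraction. a₀ = ⌊√30⌋ = 5; iterate m_{k+1} = d_k·a_k − m_k, d_{k+1} = (30 − m_{k+1}²)/d_k, a_{k+1} = ⌊(a₀ + m_{k+1})/d_{k+1}⌋ (starting m₀ = 0, d₀ = 1), with convergents p_k = a_k·p_{k-1} + p_{k-2}, q_k = a_k·q_{k-1} + q_{k-2} (p₋₁ = 1, q₋₁ = 0):
  k = 0: a₀ = 5; p₀/q₀ = 5/1; p₀² − 30·q₀² = 25 − 30 = -5.
  k = 1: m = 5, d = 5, a = ⌊(5 + 5)/5⌋ = 2; p/q = (2·5 + 1)/(2·1 + 0) = 11/2; p² − 30·q² = 121 − 120 = 1.
  The first convergent with p² − 30·q² = 1 gives the fundamental solution (x₁, y₁) = (11, 2).
Step 2: Apply the recurrence (x_{n+1}, y_{n+1}) = (x₁x_n + 30y₁y_n, x₁y_n + y₁x_n) repeatedly.
  From (x_1, y_1) = (11, 2): x_2 = 11·11 + 30·2·2 = 241; y_2 = 11·2 + 2·11 = 44.
  From (x_2, y_2) = (241, 44): x_3 = 11·241 + 30·2·44 = 5291; y_3 = 11·44 + 2·241 = 966.
  From (x_3, y_3) = (5291, 966): x_4 = 11·5291 + 30·2·966 = 116161; y_4 = 11·966 + 2·5291 = 21208.
  From (x_4, y_4) = (116161, 21208): x_5 = 11·116161 + 30·2·21208 = 2550251; y_5 = 11·21208 + 2·116161 = 465610.
  From (x_5, y_5) = (2550251, 465610): x_6 = 11·2550251 + 30·2·465610 = 55989361; y_6 = 11·465610 + 2·2550251 = 10222212.
  From (x_6, y_6) = (55989361, 10222212): x_7 = 11·55989361 + 30·2·10222212 = 1229215691; y_7 = 11·10222212 + 2·55989361 = 224423054.
  From (x_7, y_7) = (1229215691, 224423054): x_8 = 11·1229215691 + 30·2·224423054 = 26986755841; y_8 = 11·224423054 + 2·1229215691 = 4927084976.
Step 3: Verify x_8² - 30·y_8² = 728284990821747617281 - 728284990821747617280 = 1 (should be 1). ✓

(x_1, y_1) = (11, 2); (x_8, y_8) = (26986755841, 4927084976).


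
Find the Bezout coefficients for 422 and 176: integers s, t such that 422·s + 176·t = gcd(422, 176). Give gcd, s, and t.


Euclidean algorithm on (422, 176) — divide until remainder is 0:
  422 = 2 · 176 + 70
  176 = 2 · 70 + 36
  70 = 1 · 36 + 34
  36 = 1 · 34 + 2
  34 = 17 · 2 + 0
gcd(422, 176) = 2.
Track Bezout coefficients alongside the remainders: start with r₀ = 422 = a·1 + b·0 (s = 1, t = 0) and r₁ = 176 = a·0 + b·1 (s = 0, t = 1); each new remainder r_{k+1} = r_{k-1} − q_k·r_k inherits s_{k+1} = s_{k-1} − q_k·s_k, t_{k+1} = t_{k-1} − q_k·t_k, so r_k = a·s_k + b·t_k at every step:
  q = 2: r = 70, s = 1 − 2·0 = 1, t = 0 − 2·1 = -2  (check: 422·1 + 176·(-2) = 70)
  q = 2: r = 36, s = 0 − 2·1 = -2, t = 1 − 2·(-2) = 5  (check: 422·(-2) + 176·5 = 36)
  q = 1: r = 34, s = 1 − 1·(-2) = 3, t = -2 − 1·5 = -7  (check: 422·3 + 176·(-7) = 34)
  q = 1: r = 2, s = -2 − 1·3 = -5, t = 5 − 1·(-7) = 12  (check: 422·(-5) + 176·12 = 2)
The row with r = 2 (the gcd) gives the Bezout coefficients s = -5, t = 12.
Result: 422 · (-5) + 176 · (12) = 2.

gcd(422, 176) = 2; s = -5, t = 12 (check: 422·(-5) + 176·12 = 2).


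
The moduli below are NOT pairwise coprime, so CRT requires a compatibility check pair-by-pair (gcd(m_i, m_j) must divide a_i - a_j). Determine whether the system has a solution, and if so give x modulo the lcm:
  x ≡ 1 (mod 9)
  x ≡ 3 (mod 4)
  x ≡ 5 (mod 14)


Moduli 9, 4, 14 are not pairwise coprime, so CRT works modulo lcm(m_i) when all pairwise compatibility conditions hold.
Pairwise compatibility: gcd(m_i, m_j) must divide a_i - a_j for every pair.
Merge one congruence at a time:
  Start: x ≡ 1 (mod 9).
  Combine with x ≡ 3 (mod 4): gcd(9, 4) = 1; 3 - 1 = 2, which IS divisible by 1, so compatible.
    Write x = 1 + 9·t and substitute into x ≡ 3 (mod 4): 9·t ≡ 3 − 1 = 2 (mod 4).
    Reduce coefficients mod 4: 1·t ≡ 2 (mod 4).
    So t ≡ 2 (mod 4).
    Then x = 1 + 9·2 = 19, valid modulo lcm(9, 4) = 36: x ≡ 19 (mod 36).
  Combine with x ≡ 5 (mod 14): gcd(36, 14) = 2; 5 - 19 = -14, which IS divisible by 2, so compatible.
    Write x = 19 + 36·t and substitute into x ≡ 5 (mod 14): 36·t ≡ 5 − 19 = -14 (mod 14).
    Divide the congruence (and modulus) by g = 2: 18·t ≡ -7 (mod 7).
    Reduce coefficients mod 7: 4·t ≡ 0 (mod 7).
    The inverse of 4 mod 7 is 2 (since 4·2 = 8 = 1·7 + 1), so t ≡ 2·0 = 0 ≡ 0 (mod 7).
    Then x = 19 + 36·0 = 19, valid modulo lcm(36, 14) = 252: x ≡ 19 (mod 252).
Verify: 19 mod 9 = 1, 19 mod 4 = 3, 19 mod 14 = 5.

x ≡ 19 (mod 252).


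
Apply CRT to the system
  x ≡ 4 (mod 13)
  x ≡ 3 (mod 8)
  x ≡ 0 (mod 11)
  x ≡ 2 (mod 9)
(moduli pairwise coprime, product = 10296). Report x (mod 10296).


Product of moduli M = 13 · 8 · 11 · 9 = 10296.
Merge one congruence at a time:
  Start: x ≡ 4 (mod 13).
  Combine with x ≡ 3 (mod 8); new modulus lcm = 104.
    Write x = 4 + 13·t and substitute into x ≡ 3 (mod 8): 13·t ≡ 3 − 4 = -1 (mod 8).
    Reduce coefficients mod 8: 5·t ≡ 7 (mod 8).
    The inverse of 5 mod 8 is 5 (since 5·5 = 25 = 3·8 + 1), so t ≡ 5·7 = 35 ≡ 3 (mod 8).
    Then x = 4 + 13·3 = 43, valid modulo lcm(13, 8) = 104: x ≡ 43 (mod 104).
  Combine with x ≡ 0 (mod 11); new modulus lcm = 1144.
    Write x = 43 + 104·t and substitute into x ≡ 0 (mod 11): 104·t ≡ 0 − 43 = -43 (mod 11).
    Reduce coefficients mod 11: 5·t ≡ 1 (mod 11).
    The inverse of 5 mod 11 is 9 (since 5·9 = 45 = 4·11 + 1), so t ≡ 9·1 = 9 ≡ 9 (mod 11).
    Then x = 43 + 104·9 = 979, valid modulo lcm(104, 11) = 1144: x ≡ 979 (mod 1144).
  Combine with x ≡ 2 (mod 9); new modulus lcm = 10296.
    Write x = 979 + 1144·t and substitute into x ≡ 2 (mod 9): 1144·t ≡ 2 − 979 = -977 (mod 9).
    Reduce coefficients mod 9: 1·t ≡ 4 (mod 9).
    So t ≡ 4 (mod 9).
    Then x = 979 + 1144·4 = 5555, valid modulo lcm(1144, 9) = 10296: x ≡ 5555 (mod 10296).
Verify against each original: 5555 mod 13 = 4, 5555 mod 8 = 3, 5555 mod 11 = 0, 5555 mod 9 = 2.

x ≡ 5555 (mod 10296).


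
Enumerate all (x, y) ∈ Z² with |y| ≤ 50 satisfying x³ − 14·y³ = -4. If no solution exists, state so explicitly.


The equation is x³ - 14y³ = -4. For fixed y, x³ = 14·y³ − 4, so a solution requires the RHS to be a perfect cube.
Strategy: iterate y from -50 to 50, compute RHS = 14·y³ − 4, and check whether it is a (positive or negative) perfect cube.
Check small values of y:
  y = 0: RHS = -4 is not a perfect cube.
  y = 1: RHS = 10 is not a perfect cube.
  y = -1: RHS = -18 is not a perfect cube.
  y = 2: RHS = 108 is not a perfect cube.
  y = -2: RHS = -116 is not a perfect cube.
  y = 3: RHS = 374 is not a perfect cube.
  y = -3: RHS = -382 is not a perfect cube.
Continuing the search up to |y| = 50 finds no solutions either.
No (x, y) in the scanned range satisfies the equation.

No integer solutions with |y| ≤ 50.


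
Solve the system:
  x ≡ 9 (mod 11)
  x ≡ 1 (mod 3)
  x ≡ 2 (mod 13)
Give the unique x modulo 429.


Moduli 11, 3, 13 are pairwise coprime; by CRT there is a unique solution modulo M = 11 · 3 · 13 = 429.
Solve pairwise, accumulating the modulus:
  Start with x ≡ 9 (mod 11).
  Combine with x ≡ 1 (mod 3): since gcd(11, 3) = 1, we get a unique residue mod 33.
    Write x = 9 + 11·t and substitute into x ≡ 1 (mod 3): 11·t ≡ 1 − 9 = -8 (mod 3).
    Reduce coefficients mod 3: 2·t ≡ 1 (mod 3).
    The inverse of 2 mod 3 is 2 (since 2·2 = 4 = 1·3 + 1), so t ≡ 2·1 = 2 ≡ 2 (mod 3).
    Then x = 9 + 11·2 = 31, valid modulo lcm(11, 3) = 33: x ≡ 31 (mod 33).
  Combine with x ≡ 2 (mod 13): since gcd(33, 13) = 1, we get a unique residue mod 429.
    Write x = 31 + 33·t and substitute into x ≡ 2 (mod 13): 33·t ≡ 2 − 31 = -29 (mod 13).
    Reduce coefficients mod 13: 7·t ≡ 10 (mod 13).
    The inverse of 7 mod 13 is 2 (since 7·2 = 14 = 1·13 + 1), so t ≡ 2·10 = 20 ≡ 7 (mod 13).
    Then x = 31 + 33·7 = 262, valid modulo lcm(33, 13) = 429: x ≡ 262 (mod 429).
Verify: 262 mod 11 = 9 ✓, 262 mod 3 = 1 ✓, 262 mod 13 = 2 ✓.

x ≡ 262 (mod 429).


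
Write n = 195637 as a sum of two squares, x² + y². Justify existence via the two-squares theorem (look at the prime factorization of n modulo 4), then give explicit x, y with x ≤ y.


Step 1: Factor n = 195637 = 13 · 101 · 149.
Step 2: Check the mod-4 condition on each prime factor: 13 ≡ 1 (mod 4), exponent 1; 101 ≡ 1 (mod 4), exponent 1; 149 ≡ 1 (mod 4), exponent 1.
All primes ≡ 3 (mod 4) appear to even exponent (or don't appear), so by the two-squares theorem n IS expressible as a sum of two squares.
Step 3: Build a representation. Here n = 13 · 101 · 149 is a product of primes ≡ 1 (mod 4). Each prime p ≡ 1 (mod 4) is itself a sum of two squares; find a² by testing p − a² for a perfect square:
  13: 13 − 1² = 12, 13 − 2² = 9 = 3² ⇒ 13 = 2² + 3².
  101: 101 − 1² = 100 = 10² ⇒ 101 = 1² + 10².
  149: 149 − 1² = 148, 149 − 2² = 145, 149 − 3² = 140, 149 − 4² = 133, 149 − 5² = 124, 149 − 6² = 113, 149 − 7² = 100 = 10² ⇒ 149 = 7² + 10².
  Combine using the Brahmagupta–Fibonacci identity (a² + b²)(c² + d²) = (ac − bd)² + (ad + bc)² = (ac + bd)² + (ad − bc)²:
  13 · 101 = 1313: from (2² + 3²)(1² + 10²), take (2·1 − 3·10, 2·10 + 3·1) = (2 − 30, 20 + 3) = (-28, 23); dropping signs (only squares matter) gives (28, 23); check 28² + 23² = 784 + 529 = 1313 ✓.
  1313 · 149 = 195637: from (28² + 23²)(7² + 10²), take (28·7 − 23·10, 28·10 + 23·7) = (196 − 230, 280 + 161) = (-34, 441); dropping signs (only squares matter) gives (34, 441); check 34² + 441² = 1156 + 194481 = 195637 ✓.
Step 4: Order so x ≤ y and verify: 34² + 441² = 1156 + 194481 = 195637 = n. ✓

n = 195637 = 34² + 441² (one valid representation with x ≤ y).


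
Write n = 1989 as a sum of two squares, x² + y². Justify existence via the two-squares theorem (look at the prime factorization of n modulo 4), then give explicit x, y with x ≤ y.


Step 1: Factor n = 1989 = 3^2 · 13 · 17.
Step 2: Check the mod-4 condition on each prime factor: 3 ≡ 3 (mod 4), exponent 2 (must be even); 13 ≡ 1 (mod 4), exponent 1; 17 ≡ 1 (mod 4), exponent 1.
All primes ≡ 3 (mod 4) appear to even exponent (or don't appear), so by the two-squares theorem n IS expressible as a sum of two squares.
Step 3: Build a representation. Group n = k² · m with k = 3 and m = 13 · 17 = 221 (a product of primes ≡ 1 (mod 4)); a representation of m scales to one of n via (k·x)² + (k·y)² = k²(x² + y²). Each prime p ≡ 1 (mod 4) is itself a sum of two squares; find a² by testing p − a² for a perfect square:
  13: 13 − 1² = 12, 13 − 2² = 9 = 3² ⇒ 13 = 2² + 3².
  17: 17 − 1² = 16 = 4² ⇒ 17 = 1² + 4².
  Combine using the Brahmagupta–Fibonacci identity (a² + b²)(c² + d²) = (ac − bd)² + (ad + bc)² = (ac + bd)² + (ad − bc)²:
  13 · 17 = 221: from (2² + 3²)(1² + 4²), take (2·1 − 3·4, 2·4 + 3·1) = (2 − 12, 8 + 3) = (-10, 11); dropping signs (only squares matter) gives (10, 11); check 10² + 11² = 100 + 121 = 221 ✓.
  Scale by k = 3: (3·10, 3·11) = (30, 33).
Step 4: Order so x ≤ y and verify: 30² + 33² = 900 + 1089 = 1989 = n. ✓

n = 1989 = 30² + 33² (one valid representation with x ≤ y).


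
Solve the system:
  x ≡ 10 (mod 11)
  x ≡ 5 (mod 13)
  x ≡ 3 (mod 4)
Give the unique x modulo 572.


Moduli 11, 13, 4 are pairwise coprime; by CRT there is a unique solution modulo M = 11 · 13 · 4 = 572.
Solve pairwise, accumulating the modulus:
  Start with x ≡ 10 (mod 11).
  Combine with x ≡ 5 (mod 13): since gcd(11, 13) = 1, we get a unique residue mod 143.
    Write x = 10 + 11·t and substitute into x ≡ 5 (mod 13): 11·t ≡ 5 − 10 = -5 (mod 13).
    Reduce coefficients mod 13: 11·t ≡ 8 (mod 13).
    The inverse of 11 mod 13 is 6 (since 11·6 = 66 = 5·13 + 1), so t ≡ 6·8 = 48 ≡ 9 (mod 13).
    Then x = 10 + 11·9 = 109, valid modulo lcm(11, 13) = 143: x ≡ 109 (mod 143).
  Combine with x ≡ 3 (mod 4): since gcd(143, 4) = 1, we get a unique residue mod 572.
    Write x = 109 + 143·t and substitute into x ≡ 3 (mod 4): 143·t ≡ 3 − 109 = -106 (mod 4).
    Reduce coefficients mod 4: 3·t ≡ 2 (mod 4).
    The inverse of 3 mod 4 is 3 (since 3·3 = 9 = 2·4 + 1), so t ≡ 3·2 = 6 ≡ 2 (mod 4).
    Then x = 109 + 143·2 = 395, valid modulo lcm(143, 4) = 572: x ≡ 395 (mod 572).
Verify: 395 mod 11 = 10 ✓, 395 mod 13 = 5 ✓, 395 mod 4 = 3 ✓.

x ≡ 395 (mod 572).


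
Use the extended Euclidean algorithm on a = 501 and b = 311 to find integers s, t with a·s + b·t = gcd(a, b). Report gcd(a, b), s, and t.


Euclidean algorithm on (501, 311) — divide until remainder is 0:
  501 = 1 · 311 + 190
  311 = 1 · 190 + 121
  190 = 1 · 121 + 69
  121 = 1 · 69 + 52
  69 = 1 · 52 + 17
  52 = 3 · 17 + 1
  17 = 17 · 1 + 0
gcd(501, 311) = 1.
Track Bezout coefficients alongside the remainders: start with r₀ = 501 = a·1 + b·0 (s = 1, t = 0) and r₁ = 311 = a·0 + b·1 (s = 0, t = 1); each new remainder r_{k+1} = r_{k-1} − q_k·r_k inherits s_{k+1} = s_{k-1} − q_k·s_k, t_{k+1} = t_{k-1} − q_k·t_k, so r_k = a·s_k + b·t_k at every step:
  q = 1: r = 190, s = 1 − 1·0 = 1, t = 0 − 1·1 = -1  (check: 501·1 + 311·(-1) = 190)
  q = 1: r = 121, s = 0 − 1·1 = -1, t = 1 − 1·(-1) = 2  (check: 501·(-1) + 311·2 = 121)
  q = 1: r = 69, s = 1 − 1·(-1) = 2, t = -1 − 1·2 = -3  (check: 501·2 + 311·(-3) = 69)
  q = 1: r = 52, s = -1 − 1·2 = -3, t = 2 − 1·(-3) = 5  (check: 501·(-3) + 311·5 = 52)
  q = 1: r = 17, s = 2 − 1·(-3) = 5, t = -3 − 1·5 = -8  (check: 501·5 + 311·(-8) = 17)
  q = 3: r = 1, s = -3 − 3·5 = -18, t = 5 − 3·(-8) = 29  (check: 501·(-18) + 311·29 = 1)
The row with r = 1 (the gcd) gives the Bezout coefficients s = -18, t = 29.
Result: 501 · (-18) + 311 · (29) = 1.

gcd(501, 311) = 1; s = -18, t = 29 (check: 501·(-18) + 311·29 = 1).


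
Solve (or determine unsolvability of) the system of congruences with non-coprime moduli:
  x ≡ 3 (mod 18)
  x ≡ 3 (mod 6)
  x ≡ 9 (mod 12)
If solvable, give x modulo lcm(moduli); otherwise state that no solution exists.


Moduli 18, 6, 12 are not pairwise coprime, so CRT works modulo lcm(m_i) when all pairwise compatibility conditions hold.
Pairwise compatibility: gcd(m_i, m_j) must divide a_i - a_j for every pair.
Merge one congruence at a time:
  Start: x ≡ 3 (mod 18).
  Combine with x ≡ 3 (mod 6): gcd(18, 6) = 6; 3 - 3 = 0, which IS divisible by 6, so compatible.
    Write x = 3 + 18·t and substitute into x ≡ 3 (mod 6): 18·t ≡ 3 − 3 = 0 (mod 6).
    Divide the congruence (and modulus) by g = 6: 3·t ≡ 0 (mod 1).
    Modulo 1 every t works; take t = 0.
    Then x = 3 + 18·0 = 3, valid modulo lcm(18, 6) = 18: x ≡ 3 (mod 18).
  Combine with x ≡ 9 (mod 12): gcd(18, 12) = 6; 9 - 3 = 6, which IS divisible by 6, so compatible.
    Write x = 3 + 18·t and substitute into x ≡ 9 (mod 12): 18·t ≡ 9 − 3 = 6 (mod 12).
    Divide the congruence (and modulus) by g = 6: 3·t ≡ 1 (mod 2).
    Reduce coefficients mod 2: 1·t ≡ 1 (mod 2).
    So t ≡ 1 (mod 2).
    Then x = 3 + 18·1 = 21, valid modulo lcm(18, 12) = 36: x ≡ 21 (mod 36).
Verify: 21 mod 18 = 3, 21 mod 6 = 3, 21 mod 12 = 9.

x ≡ 21 (mod 36).


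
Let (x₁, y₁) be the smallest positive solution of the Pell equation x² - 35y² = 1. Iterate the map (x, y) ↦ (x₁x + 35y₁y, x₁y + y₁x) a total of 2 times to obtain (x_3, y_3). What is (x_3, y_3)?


Step 1: Find the fundamental solution (x₁, y₁) of x² - 35y² = 1.
  Expand √35 as a continued fraction. a₀ = ⌊√35⌋ = 5; iterate m_{k+1} = d_k·a_k − m_k, d_{k+1} = (35 − m_{k+1}²)/d_k, a_{k+1} = ⌊(a₀ + m_{k+1})/d_{k+1}⌋ (starting m₀ = 0, d₀ = 1), with convergents p_k = a_k·p_{k-1} + p_{k-2}, q_k = a_k·q_{k-1} + q_{k-2} (p₋₁ = 1, q₋₁ = 0):
  k = 0: a₀ = 5; p₀/q₀ = 5/1; p₀² − 35·q₀² = 25 − 35 = -10.
  k = 1: m = 5, d = 10, a = ⌊(5 + 5)/10⌋ = 1; p/q = (1·5 + 1)/(1·1 + 0) = 6/1; p² − 35·q² = 36 − 35 = 1.
  The first convergent with p² − 35·q² = 1 gives the fundamental solution (x₁, y₁) = (6, 1).
Step 2: Apply the recurrence (x_{n+1}, y_{n+1}) = (x₁x_n + 35y₁y_n, x₁y_n + y₁x_n) repeatedly.
  From (x_1, y_1) = (6, 1): x_2 = 6·6 + 35·1·1 = 71; y_2 = 6·1 + 1·6 = 12.
  From (x_2, y_2) = (71, 12): x_3 = 6·71 + 35·1·12 = 846; y_3 = 6·12 + 1·71 = 143.
Step 3: Verify x_3² - 35·y_3² = 715716 - 715715 = 1 (should be 1). ✓

(x_1, y_1) = (6, 1); (x_3, y_3) = (846, 143).


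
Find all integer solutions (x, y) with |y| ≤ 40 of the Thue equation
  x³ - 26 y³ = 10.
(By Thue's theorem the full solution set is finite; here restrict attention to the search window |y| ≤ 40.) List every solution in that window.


The equation is x³ - 26y³ = 10. For fixed y, x³ = 26·y³ + 10, so a solution requires the RHS to be a perfect cube.
Strategy: iterate y from -40 to 40, compute RHS = 26·y³ + 10, and check whether it is a (positive or negative) perfect cube.
Check small values of y:
  y = 0: RHS = 10 is not a perfect cube.
  y = 1: RHS = 36 is not a perfect cube.
  y = -1: RHS = -16 is not a perfect cube.
  y = 2: RHS = 218 is not a perfect cube.
  y = -2: RHS = -198 is not a perfect cube.
  y = 3: RHS = 712 is not a perfect cube.
  y = -3: RHS = -692 is not a perfect cube.
Continuing the search up to |y| = 40 finds no solutions either.
No (x, y) in the scanned range satisfies the equation.

No integer solutions with |y| ≤ 40.


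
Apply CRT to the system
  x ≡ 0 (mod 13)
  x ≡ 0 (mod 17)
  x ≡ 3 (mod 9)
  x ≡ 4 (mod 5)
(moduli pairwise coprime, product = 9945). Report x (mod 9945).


Product of moduli M = 13 · 17 · 9 · 5 = 9945.
Merge one congruence at a time:
  Start: x ≡ 0 (mod 13).
  Combine with x ≡ 0 (mod 17); new modulus lcm = 221.
    Write x = 0 + 13·t and substitute into x ≡ 0 (mod 17): 13·t ≡ 0 − 0 = 0 (mod 17).
    The inverse of 13 mod 17 is 4 (since 13·4 = 52 = 3·17 + 1), so t ≡ 4·0 = 0 ≡ 0 (mod 17).
    Then x = 0 + 13·0 = 0, valid modulo lcm(13, 17) = 221: x ≡ 0 (mod 221).
  Combine with x ≡ 3 (mod 9); new modulus lcm = 1989.
    Write x = 0 + 221·t and substitute into x ≡ 3 (mod 9): 221·t ≡ 3 − 0 = 3 (mod 9).
    Reduce coefficients mod 9: 5·t ≡ 3 (mod 9).
    The inverse of 5 mod 9 is 2 (since 5·2 = 10 = 1·9 + 1), so t ≡ 2·3 = 6 ≡ 6 (mod 9).
    Then x = 0 + 221·6 = 1326, valid modulo lcm(221, 9) = 1989: x ≡ 1326 (mod 1989).
  Combine with x ≡ 4 (mod 5); new modulus lcm = 9945.
    Write x = 1326 + 1989·t and substitute into x ≡ 4 (mod 5): 1989·t ≡ 4 − 1326 = -1322 (mod 5).
    Reduce coefficients mod 5: 4·t ≡ 3 (mod 5).
    The inverse of 4 mod 5 is 4 (since 4·4 = 16 = 3·5 + 1), so t ≡ 4·3 = 12 ≡ 2 (mod 5).
    Then x = 1326 + 1989·2 = 5304, valid modulo lcm(1989, 5) = 9945: x ≡ 5304 (mod 9945).
Verify against each original: 5304 mod 13 = 0, 5304 mod 17 = 0, 5304 mod 9 = 3, 5304 mod 5 = 4.

x ≡ 5304 (mod 9945).


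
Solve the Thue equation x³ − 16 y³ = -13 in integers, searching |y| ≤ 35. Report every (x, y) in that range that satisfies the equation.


The equation is x³ - 16y³ = -13. For fixed y, x³ = 16·y³ − 13, so a solution requires the RHS to be a perfect cube.
Strategy: iterate y from -35 to 35, compute RHS = 16·y³ − 13, and check whether it is a (positive or negative) perfect cube.
Check small values of y:
  y = 0: RHS = -13 is not a perfect cube.
  y = 1: RHS = 3 is not a perfect cube.
  y = -1: RHS = -29 is not a perfect cube.
  y = 2: RHS = 115 is not a perfect cube.
  y = -2: RHS = -141 is not a perfect cube.
  y = 3: RHS = 419 is not a perfect cube.
  y = -3: RHS = -445 is not a perfect cube.
Continuing the search up to |y| = 35 finds no solutions either.
No (x, y) in the scanned range satisfies the equation.

No integer solutions with |y| ≤ 35.


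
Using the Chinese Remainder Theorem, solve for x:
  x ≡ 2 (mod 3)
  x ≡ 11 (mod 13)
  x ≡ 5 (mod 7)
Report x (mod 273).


Moduli 3, 13, 7 are pairwise coprime; by CRT there is a unique solution modulo M = 3 · 13 · 7 = 273.
Solve pairwise, accumulating the modulus:
  Start with x ≡ 2 (mod 3).
  Combine with x ≡ 11 (mod 13): since gcd(3, 13) = 1, we get a unique residue mod 39.
    Write x = 2 + 3·t and substitute into x ≡ 11 (mod 13): 3·t ≡ 11 − 2 = 9 (mod 13).
    The inverse of 3 mod 13 is 9 (since 3·9 = 27 = 2·13 + 1), so t ≡ 9·9 = 81 ≡ 3 (mod 13).
    Then x = 2 + 3·3 = 11, valid modulo lcm(3, 13) = 39: x ≡ 11 (mod 39).
  Combine with x ≡ 5 (mod 7): since gcd(39, 7) = 1, we get a unique residue mod 273.
    Write x = 11 + 39·t and substitute into x ≡ 5 (mod 7): 39·t ≡ 5 − 11 = -6 (mod 7).
    Reduce coefficients mod 7: 4·t ≡ 1 (mod 7).
    The inverse of 4 mod 7 is 2 (since 4·2 = 8 = 1·7 + 1), so t ≡ 2·1 = 2 ≡ 2 (mod 7).
    Then x = 11 + 39·2 = 89, valid modulo lcm(39, 7) = 273: x ≡ 89 (mod 273).
Verify: 89 mod 3 = 2 ✓, 89 mod 13 = 11 ✓, 89 mod 7 = 5 ✓.

x ≡ 89 (mod 273).


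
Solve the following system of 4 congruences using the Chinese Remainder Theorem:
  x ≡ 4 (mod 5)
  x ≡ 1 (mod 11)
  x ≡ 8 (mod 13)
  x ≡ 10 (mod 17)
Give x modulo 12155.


Product of moduli M = 5 · 11 · 13 · 17 = 12155.
Merge one congruence at a time:
  Start: x ≡ 4 (mod 5).
  Combine with x ≡ 1 (mod 11); new modulus lcm = 55.
    Write x = 4 + 5·t and substitute into x ≡ 1 (mod 11): 5·t ≡ 1 − 4 = -3 (mod 11).
    Reduce coefficients mod 11: 5·t ≡ 8 (mod 11).
    The inverse of 5 mod 11 is 9 (since 5·9 = 45 = 4·11 + 1), so t ≡ 9·8 = 72 ≡ 6 (mod 11).
    Then x = 4 + 5·6 = 34, valid modulo lcm(5, 11) = 55: x ≡ 34 (mod 55).
  Combine with x ≡ 8 (mod 13); new modulus lcm = 715.
    Write x = 34 + 55·t and substitute into x ≡ 8 (mod 13): 55·t ≡ 8 − 34 = -26 (mod 13).
    Reduce coefficients mod 13: 3·t ≡ 0 (mod 13).
    The inverse of 3 mod 13 is 9 (since 3·9 = 27 = 2·13 + 1), so t ≡ 9·0 = 0 ≡ 0 (mod 13).
    Then x = 34 + 55·0 = 34, valid modulo lcm(55, 13) = 715: x ≡ 34 (mod 715).
  Combine with x ≡ 10 (mod 17); new modulus lcm = 12155.
    Write x = 34 + 715·t and substitute into x ≡ 10 (mod 17): 715·t ≡ 10 − 34 = -24 (mod 17).
    Reduce coefficients mod 17: 1·t ≡ 10 (mod 17).
    So t ≡ 10 (mod 17).
    Then x = 34 + 715·10 = 7184, valid modulo lcm(715, 17) = 12155: x ≡ 7184 (mod 12155).
Verify against each original: 7184 mod 5 = 4, 7184 mod 11 = 1, 7184 mod 13 = 8, 7184 mod 17 = 10.

x ≡ 7184 (mod 12155).


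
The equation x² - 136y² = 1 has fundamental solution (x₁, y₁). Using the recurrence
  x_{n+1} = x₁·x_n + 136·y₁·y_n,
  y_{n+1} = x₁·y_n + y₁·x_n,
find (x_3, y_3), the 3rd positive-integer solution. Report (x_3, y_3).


Step 1: Find the fundamental solution (x₁, y₁) of x² - 136y² = 1.
  Expand √136 as a continued fraction. a₀ = ⌊√136⌋ = 11; iterate m_{k+1} = d_k·a_k − m_k, d_{k+1} = (136 − m_{k+1}²)/d_k, a_{k+1} = ⌊(a₀ + m_{k+1})/d_{k+1}⌋ (starting m₀ = 0, d₀ = 1), with convergents p_k = a_k·p_{k-1} + p_{k-2}, q_k = a_k·q_{k-1} + q_{k-2} (p₋₁ = 1, q₋₁ = 0):
  k = 0: a₀ = 11; p₀/q₀ = 11/1; p₀² − 136·q₀² = 121 − 136 = -15.
  k = 1: m = 11, d = 15, a = ⌊(11 + 11)/15⌋ = 1; p/q = (1·11 + 1)/(1·1 + 0) = 12/1; p² − 136·q² = 144 − 136 = 8.
  k = 2: m = 4, d = 8, a = ⌊(11 + 4)/8⌋ = 1; p/q = (1·12 + 11)/(1·1 + 1) = 23/2; p² − 136·q² = 529 − 544 = -15.
  k = 3: m = 4, d = 15, a = ⌊(11 + 4)/15⌋ = 1; p/q = (1·23 + 12)/(1·2 + 1) = 35/3; p² − 136·q² = 1225 − 1224 = 1.
  The first convergent with p² − 136·q² = 1 gives the fundamental solution (x₁, y₁) = (35, 3).
Step 2: Apply the recurrence (x_{n+1}, y_{n+1}) = (x₁x_n + 136y₁y_n, x₁y_n + y₁x_n) repeatedly.
  From (x_1, y_1) = (35, 3): x_2 = 35·35 + 136·3·3 = 2449; y_2 = 35·3 + 3·35 = 210.
  From (x_2, y_2) = (2449, 210): x_3 = 35·2449 + 136·3·210 = 171395; y_3 = 35·210 + 3·2449 = 14697.
Step 3: Verify x_3² - 136·y_3² = 29376246025 - 29376246024 = 1 (should be 1). ✓

(x_1, y_1) = (35, 3); (x_3, y_3) = (171395, 14697).


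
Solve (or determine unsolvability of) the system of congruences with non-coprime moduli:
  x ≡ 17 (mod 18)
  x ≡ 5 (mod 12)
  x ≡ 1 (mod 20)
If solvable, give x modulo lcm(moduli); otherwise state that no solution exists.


Moduli 18, 12, 20 are not pairwise coprime, so CRT works modulo lcm(m_i) when all pairwise compatibility conditions hold.
Pairwise compatibility: gcd(m_i, m_j) must divide a_i - a_j for every pair.
Merge one congruence at a time:
  Start: x ≡ 17 (mod 18).
  Combine with x ≡ 5 (mod 12): gcd(18, 12) = 6; 5 - 17 = -12, which IS divisible by 6, so compatible.
    Write x = 17 + 18·t and substitute into x ≡ 5 (mod 12): 18·t ≡ 5 − 17 = -12 (mod 12).
    Divide the congruence (and modulus) by g = 6: 3·t ≡ -2 (mod 2).
    Reduce coefficients mod 2: 1·t ≡ 0 (mod 2).
    So t ≡ 0 (mod 2).
    Then x = 17 + 18·0 = 17, valid modulo lcm(18, 12) = 36: x ≡ 17 (mod 36).
  Combine with x ≡ 1 (mod 20): gcd(36, 20) = 4; 1 - 17 = -16, which IS divisible by 4, so compatible.
    Write x = 17 + 36·t and substitute into x ≡ 1 (mod 20): 36·t ≡ 1 − 17 = -16 (mod 20).
    Divide the congruence (and modulus) by g = 4: 9·t ≡ -4 (mod 5).
    Reduce coefficients mod 5: 4·t ≡ 1 (mod 5).
    The inverse of 4 mod 5 is 4 (since 4·4 = 16 = 3·5 + 1), so t ≡ 4·1 = 4 ≡ 4 (mod 5).
    Then x = 17 + 36·4 = 161, valid modulo lcm(36, 20) = 180: x ≡ 161 (mod 180).
Verify: 161 mod 18 = 17, 161 mod 12 = 5, 161 mod 20 = 1.

x ≡ 161 (mod 180).


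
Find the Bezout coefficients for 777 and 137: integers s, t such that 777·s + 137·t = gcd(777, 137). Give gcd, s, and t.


Euclidean algorithm on (777, 137) — divide until remainder is 0:
  777 = 5 · 137 + 92
  137 = 1 · 92 + 45
  92 = 2 · 45 + 2
  45 = 22 · 2 + 1
  2 = 2 · 1 + 0
gcd(777, 137) = 1.
Track Bezout coefficients alongside the remainders: start with r₀ = 777 = a·1 + b·0 (s = 1, t = 0) and r₁ = 137 = a·0 + b·1 (s = 0, t = 1); each new remainder r_{k+1} = r_{k-1} − q_k·r_k inherits s_{k+1} = s_{k-1} − q_k·s_k, t_{k+1} = t_{k-1} − q_k·t_k, so r_k = a·s_k + b·t_k at every step:
  q = 5: r = 92, s = 1 − 5·0 = 1, t = 0 − 5·1 = -5  (check: 777·1 + 137·(-5) = 92)
  q = 1: r = 45, s = 0 − 1·1 = -1, t = 1 − 1·(-5) = 6  (check: 777·(-1) + 137·6 = 45)
  q = 2: r = 2, s = 1 − 2·(-1) = 3, t = -5 − 2·6 = -17  (check: 777·3 + 137·(-17) = 2)
  q = 22: r = 1, s = -1 − 22·3 = -67, t = 6 − 22·(-17) = 380  (check: 777·(-67) + 137·380 = 1)
The row with r = 1 (the gcd) gives the Bezout coefficients s = -67, t = 380.
Result: 777 · (-67) + 137 · (380) = 1.

gcd(777, 137) = 1; s = -67, t = 380 (check: 777·(-67) + 137·380 = 1).


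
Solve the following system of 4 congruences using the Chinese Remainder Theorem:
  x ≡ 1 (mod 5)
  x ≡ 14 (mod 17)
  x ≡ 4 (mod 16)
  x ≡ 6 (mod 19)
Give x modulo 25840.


Product of moduli M = 5 · 17 · 16 · 19 = 25840.
Merge one congruence at a time:
  Start: x ≡ 1 (mod 5).
  Combine with x ≡ 14 (mod 17); new modulus lcm = 85.
    Write x = 1 + 5·t and substitute into x ≡ 14 (mod 17): 5·t ≡ 14 − 1 = 13 (mod 17).
    The inverse of 5 mod 17 is 7 (since 5·7 = 35 = 2·17 + 1), so t ≡ 7·13 = 91 ≡ 6 (mod 17).
    Then x = 1 + 5·6 = 31, valid modulo lcm(5, 17) = 85: x ≡ 31 (mod 85).
  Combine with x ≡ 4 (mod 16); new modulus lcm = 1360.
    Write x = 31 + 85·t and substitute into x ≡ 4 (mod 16): 85·t ≡ 4 − 31 = -27 (mod 16).
    Reduce coefficients mod 16: 5·t ≡ 5 (mod 16).
    The inverse of 5 mod 16 is 13 (since 5·13 = 65 = 4·16 + 1), so t ≡ 13·5 = 65 ≡ 1 (mod 16).
    Then x = 31 + 85·1 = 116, valid modulo lcm(85, 16) = 1360: x ≡ 116 (mod 1360).
  Combine with x ≡ 6 (mod 19); new modulus lcm = 25840.
    Write x = 116 + 1360·t and substitute into x ≡ 6 (mod 19): 1360·t ≡ 6 − 116 = -110 (mod 19).
    Reduce coefficients mod 19: 11·t ≡ 4 (mod 19).
    The inverse of 11 mod 19 is 7 (since 11·7 = 77 = 4·19 + 1), so t ≡ 7·4 = 28 ≡ 9 (mod 19).
    Then x = 116 + 1360·9 = 12356, valid modulo lcm(1360, 19) = 25840: x ≡ 12356 (mod 25840).
Verify against each original: 12356 mod 5 = 1, 12356 mod 17 = 14, 12356 mod 16 = 4, 12356 mod 19 = 6.

x ≡ 12356 (mod 25840).


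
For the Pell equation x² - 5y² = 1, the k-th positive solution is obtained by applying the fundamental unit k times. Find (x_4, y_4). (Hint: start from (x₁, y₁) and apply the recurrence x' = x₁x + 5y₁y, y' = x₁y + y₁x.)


Step 1: Find the fundamental solution (x₁, y₁) of x² - 5y² = 1.
  Expand √5 as a continued fraction. a₀ = ⌊√5⌋ = 2; iterate m_{k+1} = d_k·a_k − m_k, d_{k+1} = (5 − m_{k+1}²)/d_k, a_{k+1} = ⌊(a₀ + m_{k+1})/d_{k+1}⌋ (starting m₀ = 0, d₀ = 1), with convergents p_k = a_k·p_{k-1} + p_{k-2}, q_k = a_k·q_{k-1} + q_{k-2} (p₋₁ = 1, q₋₁ = 0):
  k = 0: a₀ = 2; p₀/q₀ = 2/1; p₀² − 5·q₀² = 4 − 5 = -1.
  k = 1: m = 2, d = 1, a = ⌊(2 + 2)/1⌋ = 4; p/q = (4·2 + 1)/(4·1 + 0) = 9/4; p² − 5·q² = 81 − 80 = 1.
  The first convergent with p² − 5·q² = 1 gives the fundamental solution (x₁, y₁) = (9, 4).
Step 2: Apply the recurrence (x_{n+1}, y_{n+1}) = (x₁x_n + 5y₁y_n, x₁y_n + y₁x_n) repeatedly.
  From (x_1, y_1) = (9, 4): x_2 = 9·9 + 5·4·4 = 161; y_2 = 9·4 + 4·9 = 72.
  From (x_2, y_2) = (161, 72): x_3 = 9·161 + 5·4·72 = 2889; y_3 = 9·72 + 4·161 = 1292.
  From (x_3, y_3) = (2889, 1292): x_4 = 9·2889 + 5·4·1292 = 51841; y_4 = 9·1292 + 4·2889 = 23184.
Step 3: Verify x_4² - 5·y_4² = 2687489281 - 2687489280 = 1 (should be 1). ✓

(x_1, y_1) = (9, 4); (x_4, y_4) = (51841, 23184).


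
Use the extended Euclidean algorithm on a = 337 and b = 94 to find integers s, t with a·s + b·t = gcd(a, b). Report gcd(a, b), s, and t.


Euclidean algorithm on (337, 94) — divide until remainder is 0:
  337 = 3 · 94 + 55
  94 = 1 · 55 + 39
  55 = 1 · 39 + 16
  39 = 2 · 16 + 7
  16 = 2 · 7 + 2
  7 = 3 · 2 + 1
  2 = 2 · 1 + 0
gcd(337, 94) = 1.
Track Bezout coefficients alongside the remainders: start with r₀ = 337 = a·1 + b·0 (s = 1, t = 0) and r₁ = 94 = a·0 + b·1 (s = 0, t = 1); each new remainder r_{k+1} = r_{k-1} − q_k·r_k inherits s_{k+1} = s_{k-1} − q_k·s_k, t_{k+1} = t_{k-1} − q_k·t_k, so r_k = a·s_k + b·t_k at every step:
  q = 3: r = 55, s = 1 − 3·0 = 1, t = 0 − 3·1 = -3  (check: 337·1 + 94·(-3) = 55)
  q = 1: r = 39, s = 0 − 1·1 = -1, t = 1 − 1·(-3) = 4  (check: 337·(-1) + 94·4 = 39)
  q = 1: r = 16, s = 1 − 1·(-1) = 2, t = -3 − 1·4 = -7  (check: 337·2 + 94·(-7) = 16)
  q = 2: r = 7, s = -1 − 2·2 = -5, t = 4 − 2·(-7) = 18  (check: 337·(-5) + 94·18 = 7)
  q = 2: r = 2, s = 2 − 2·(-5) = 12, t = -7 − 2·18 = -43  (check: 337·12 + 94·(-43) = 2)
  q = 3: r = 1, s = -5 − 3·12 = -41, t = 18 − 3·(-43) = 147  (check: 337·(-41) + 94·147 = 1)
The row with r = 1 (the gcd) gives the Bezout coefficients s = -41, t = 147.
Result: 337 · (-41) + 94 · (147) = 1.

gcd(337, 94) = 1; s = -41, t = 147 (check: 337·(-41) + 94·147 = 1).


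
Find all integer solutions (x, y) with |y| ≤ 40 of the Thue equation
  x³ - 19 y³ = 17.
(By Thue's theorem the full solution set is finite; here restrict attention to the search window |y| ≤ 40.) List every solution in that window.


The equation is x³ - 19y³ = 17. For fixed y, x³ = 19·y³ + 17, so a solution requires the RHS to be a perfect cube.
Strategy: iterate y from -40 to 40, compute RHS = 19·y³ + 17, and check whether it is a (positive or negative) perfect cube.
Check small values of y:
  y = 0: RHS = 17 is not a perfect cube.
  y = 1: RHS = 36 is not a perfect cube.
  y = -1: RHS = -2 is not a perfect cube.
  y = 2: RHS = 169 is not a perfect cube.
  y = -2: RHS = -135 is not a perfect cube.
  y = 3: RHS = 530 is not a perfect cube.
  y = -3: RHS = -496 is not a perfect cube.
Continuing the search up to |y| = 40 finds no solutions either.
No (x, y) in the scanned range satisfies the equation.

No integer solutions with |y| ≤ 40.


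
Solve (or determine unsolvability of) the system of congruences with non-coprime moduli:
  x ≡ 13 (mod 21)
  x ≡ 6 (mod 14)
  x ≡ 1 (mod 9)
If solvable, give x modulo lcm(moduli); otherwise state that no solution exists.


Moduli 21, 14, 9 are not pairwise coprime, so CRT works modulo lcm(m_i) when all pairwise compatibility conditions hold.
Pairwise compatibility: gcd(m_i, m_j) must divide a_i - a_j for every pair.
Merge one congruence at a time:
  Start: x ≡ 13 (mod 21).
  Combine with x ≡ 6 (mod 14): gcd(21, 14) = 7; 6 - 13 = -7, which IS divisible by 7, so compatible.
    Write x = 13 + 21·t and substitute into x ≡ 6 (mod 14): 21·t ≡ 6 − 13 = -7 (mod 14).
    Divide the congruence (and modulus) by g = 7: 3·t ≡ -1 (mod 2).
    Reduce coefficients mod 2: 1·t ≡ 1 (mod 2).
    So t ≡ 1 (mod 2).
    Then x = 13 + 21·1 = 34, valid modulo lcm(21, 14) = 42: x ≡ 34 (mod 42).
  Combine with x ≡ 1 (mod 9): gcd(42, 9) = 3; 1 - 34 = -33, which IS divisible by 3, so compatible.
    Write x = 34 + 42·t and substitute into x ≡ 1 (mod 9): 42·t ≡ 1 − 34 = -33 (mod 9).
    Divide the congruence (and modulus) by g = 3: 14·t ≡ -11 (mod 3).
    Reduce coefficients mod 3: 2·t ≡ 1 (mod 3).
    The inverse of 2 mod 3 is 2 (since 2·2 = 4 = 1·3 + 1), so t ≡ 2·1 = 2 ≡ 2 (mod 3).
    Then x = 34 + 42·2 = 118, valid modulo lcm(42, 9) = 126: x ≡ 118 (mod 126).
Verify: 118 mod 21 = 13, 118 mod 14 = 6, 118 mod 9 = 1.

x ≡ 118 (mod 126).


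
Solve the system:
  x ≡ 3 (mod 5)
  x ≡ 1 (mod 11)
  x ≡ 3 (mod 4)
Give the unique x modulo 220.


Moduli 5, 11, 4 are pairwise coprime; by CRT there is a unique solution modulo M = 5 · 11 · 4 = 220.
Solve pairwise, accumulating the modulus:
  Start with x ≡ 3 (mod 5).
  Combine with x ≡ 1 (mod 11): since gcd(5, 11) = 1, we get a unique residue mod 55.
    Write x = 3 + 5·t and substitute into x ≡ 1 (mod 11): 5·t ≡ 1 − 3 = -2 (mod 11).
    Reduce coefficients mod 11: 5·t ≡ 9 (mod 11).
    The inverse of 5 mod 11 is 9 (since 5·9 = 45 = 4·11 + 1), so t ≡ 9·9 = 81 ≡ 4 (mod 11).
    Then x = 3 + 5·4 = 23, valid modulo lcm(5, 11) = 55: x ≡ 23 (mod 55).
  Combine with x ≡ 3 (mod 4): since gcd(55, 4) = 1, we get a unique residue mod 220.
    Write x = 23 + 55·t and substitute into x ≡ 3 (mod 4): 55·t ≡ 3 − 23 = -20 (mod 4).
    Reduce coefficients mod 4: 3·t ≡ 0 (mod 4).
    The inverse of 3 mod 4 is 3 (since 3·3 = 9 = 2·4 + 1), so t ≡ 3·0 = 0 ≡ 0 (mod 4).
    Then x = 23 + 55·0 = 23, valid modulo lcm(55, 4) = 220: x ≡ 23 (mod 220).
Verify: 23 mod 5 = 3 ✓, 23 mod 11 = 1 ✓, 23 mod 4 = 3 ✓.

x ≡ 23 (mod 220).


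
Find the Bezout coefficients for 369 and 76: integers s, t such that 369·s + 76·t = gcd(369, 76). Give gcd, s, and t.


Euclidean algorithm on (369, 76) — divide until remainder is 0:
  369 = 4 · 76 + 65
  76 = 1 · 65 + 11
  65 = 5 · 11 + 10
  11 = 1 · 10 + 1
  10 = 10 · 1 + 0
gcd(369, 76) = 1.
Track Bezout coefficients alongside the remainders: start with r₀ = 369 = a·1 + b·0 (s = 1, t = 0) and r₁ = 76 = a·0 + b·1 (s = 0, t = 1); each new remainder r_{k+1} = r_{k-1} − q_k·r_k inherits s_{k+1} = s_{k-1} − q_k·s_k, t_{k+1} = t_{k-1} − q_k·t_k, so r_k = a·s_k + b·t_k at every step:
  q = 4: r = 65, s = 1 − 4·0 = 1, t = 0 − 4·1 = -4  (check: 369·1 + 76·(-4) = 65)
  q = 1: r = 11, s = 0 − 1·1 = -1, t = 1 − 1·(-4) = 5  (check: 369·(-1) + 76·5 = 11)
  q = 5: r = 10, s = 1 − 5·(-1) = 6, t = -4 − 5·5 = -29  (check: 369·6 + 76·(-29) = 10)
  q = 1: r = 1, s = -1 − 1·6 = -7, t = 5 − 1·(-29) = 34  (check: 369·(-7) + 76·34 = 1)
The row with r = 1 (the gcd) gives the Bezout coefficients s = -7, t = 34.
Result: 369 · (-7) + 76 · (34) = 1.

gcd(369, 76) = 1; s = -7, t = 34 (check: 369·(-7) + 76·34 = 1).
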